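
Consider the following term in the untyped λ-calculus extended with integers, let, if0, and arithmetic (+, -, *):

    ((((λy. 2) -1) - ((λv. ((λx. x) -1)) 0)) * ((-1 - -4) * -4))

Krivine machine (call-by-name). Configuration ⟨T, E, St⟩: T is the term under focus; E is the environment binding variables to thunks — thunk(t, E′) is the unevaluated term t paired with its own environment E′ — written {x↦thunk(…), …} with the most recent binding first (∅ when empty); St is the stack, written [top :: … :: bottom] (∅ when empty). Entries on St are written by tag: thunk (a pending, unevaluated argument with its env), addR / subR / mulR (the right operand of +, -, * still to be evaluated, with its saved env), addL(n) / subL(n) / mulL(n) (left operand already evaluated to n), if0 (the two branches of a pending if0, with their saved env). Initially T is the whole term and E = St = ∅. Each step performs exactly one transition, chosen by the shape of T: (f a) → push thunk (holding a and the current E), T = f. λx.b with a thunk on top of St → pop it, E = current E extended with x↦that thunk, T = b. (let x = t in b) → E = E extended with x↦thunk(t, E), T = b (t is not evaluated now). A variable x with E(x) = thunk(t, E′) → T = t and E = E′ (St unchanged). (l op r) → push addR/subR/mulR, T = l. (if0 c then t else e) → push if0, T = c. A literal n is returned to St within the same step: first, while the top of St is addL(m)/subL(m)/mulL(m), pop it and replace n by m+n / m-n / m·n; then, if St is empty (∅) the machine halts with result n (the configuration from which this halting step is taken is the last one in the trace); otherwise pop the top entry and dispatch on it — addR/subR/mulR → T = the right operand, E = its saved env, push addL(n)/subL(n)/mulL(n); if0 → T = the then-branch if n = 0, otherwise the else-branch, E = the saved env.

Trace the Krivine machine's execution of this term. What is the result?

0. <T=((((λy. 2) -1) - ((λv. ((λx. x) -1)) 0)) * ((-1 - -4) * -4)), E=∅, St=∅>
1. <T=(((λy. 2) -1) - ((λv. ((λx. x) -1)) 0)), E=∅, St=[mulR]>
2. <T=((λy. 2) -1), E=∅, St=[subR :: mulR]>
3. <T=(λy. 2), E=∅, St=[thunk :: subR :: mulR]>
4. <T=2, E={y↦thunk(-1, ∅)}, St=[subR :: mulR]>
5. <T=((λv. ((λx. x) -1)) 0), E=∅, St=[subL(2) :: mulR]>
6. <T=(λv. ((λx. x) -1)), E=∅, St=[thunk :: subL(2) :: mulR]>
7. <T=((λx. x) -1), E={v↦thunk(0, ∅)}, St=[subL(2) :: mulR]>
8. <T=(λx. x), E={v↦thunk(0, ∅)}, St=[thunk :: subL(2) :: mulR]>
9. <T=x, E={x↦thunk(-1, {v↦thunk(0, ∅)}), v↦thunk(0, ∅)}, St=[subL(2) :: mulR]>
10. <T=-1, E={v↦thunk(0, ∅)}, St=[subL(2) :: mulR]>
11. <T=((-1 - -4) * -4), E=∅, St=[mulL(3)]>
12. <T=(-1 - -4), E=∅, St=[mulR :: mulL(3)]>
13. <T=-1, E=∅, St=[subR :: mulR :: mulL(3)]>
14. <T=-4, E=∅, St=[subL(-1) :: mulR :: mulL(3)]>
15. <T=-4, E=∅, St=[mulL(3) :: mulL(3)]>
→ final value -36

Answer: -36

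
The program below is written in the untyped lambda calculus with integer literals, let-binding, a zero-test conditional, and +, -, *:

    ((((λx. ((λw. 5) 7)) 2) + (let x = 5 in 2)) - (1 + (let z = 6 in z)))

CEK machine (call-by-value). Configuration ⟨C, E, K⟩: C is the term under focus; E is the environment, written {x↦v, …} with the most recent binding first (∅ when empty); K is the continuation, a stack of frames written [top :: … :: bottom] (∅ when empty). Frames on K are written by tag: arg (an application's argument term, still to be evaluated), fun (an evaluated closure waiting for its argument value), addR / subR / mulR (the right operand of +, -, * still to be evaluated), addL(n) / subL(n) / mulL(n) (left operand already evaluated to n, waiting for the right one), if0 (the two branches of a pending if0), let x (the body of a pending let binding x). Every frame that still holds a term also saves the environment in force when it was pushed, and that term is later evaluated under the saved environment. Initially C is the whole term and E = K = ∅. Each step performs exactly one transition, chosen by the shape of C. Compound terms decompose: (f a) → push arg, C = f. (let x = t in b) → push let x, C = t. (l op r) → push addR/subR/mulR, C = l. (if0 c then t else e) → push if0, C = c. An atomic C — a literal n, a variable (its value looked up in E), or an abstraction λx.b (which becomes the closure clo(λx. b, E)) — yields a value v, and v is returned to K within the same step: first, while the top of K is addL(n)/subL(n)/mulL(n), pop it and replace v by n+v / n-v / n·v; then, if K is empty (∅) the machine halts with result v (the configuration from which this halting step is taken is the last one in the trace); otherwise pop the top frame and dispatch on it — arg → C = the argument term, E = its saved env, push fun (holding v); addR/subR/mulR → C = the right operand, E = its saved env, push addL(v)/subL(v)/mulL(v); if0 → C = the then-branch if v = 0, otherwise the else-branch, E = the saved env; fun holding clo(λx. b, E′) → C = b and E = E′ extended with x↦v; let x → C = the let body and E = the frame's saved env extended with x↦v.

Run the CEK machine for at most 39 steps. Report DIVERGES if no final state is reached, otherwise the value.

Answer: 0

Machine steps:
0. ⟨C=((((λx. ((λw. 5) 7)) 2) + (let x = 5 in 2)) - (1 + (let z = 6 in z))); E=∅; K=∅⟩
1. ⟨C=(((λx. ((λw. 5) 7)) 2) + (let x = 5 in 2)); E=∅; K=[subR]⟩
2. ⟨C=((λx. ((λw. 5) 7)) 2); E=∅; K=[addR :: subR]⟩
3. ⟨C=(λx. ((λw. 5) 7)); E=∅; K=[arg :: addR :: subR]⟩
4. ⟨C=2; E=∅; K=[fun :: addR :: subR]⟩
5. ⟨C=((λw. 5) 7); E={x↦2}; K=[addR :: subR]⟩
6. ⟨C=(λw. 5); E={x↦2}; K=[arg :: addR :: subR]⟩
7. ⟨C=7; E={x↦2}; K=[fun :: addR :: subR]⟩
8. ⟨C=5; E={w↦7, x↦2}; K=[addR :: subR]⟩
9. ⟨C=(let x = 5 in 2); E=∅; K=[addL(5) :: subR]⟩
10. ⟨C=5; E=∅; K=[let x :: addL(5) :: subR]⟩
11. ⟨C=2; E={x↦5}; K=[addL(5) :: subR]⟩
12. ⟨C=(1 + (let z = 6 in z)); E=∅; K=[subL(7)]⟩
13. ⟨C=1; E=∅; K=[addR :: subL(7)]⟩
14. ⟨C=(let z = 6 in z); E=∅; K=[addL(1) :: subL(7)]⟩
15. ⟨C=6; E=∅; K=[let z :: addL(1) :: subL(7)]⟩
16. ⟨C=z; E={z↦6}; K=[addL(1) :: subL(7)]⟩
→ final value 0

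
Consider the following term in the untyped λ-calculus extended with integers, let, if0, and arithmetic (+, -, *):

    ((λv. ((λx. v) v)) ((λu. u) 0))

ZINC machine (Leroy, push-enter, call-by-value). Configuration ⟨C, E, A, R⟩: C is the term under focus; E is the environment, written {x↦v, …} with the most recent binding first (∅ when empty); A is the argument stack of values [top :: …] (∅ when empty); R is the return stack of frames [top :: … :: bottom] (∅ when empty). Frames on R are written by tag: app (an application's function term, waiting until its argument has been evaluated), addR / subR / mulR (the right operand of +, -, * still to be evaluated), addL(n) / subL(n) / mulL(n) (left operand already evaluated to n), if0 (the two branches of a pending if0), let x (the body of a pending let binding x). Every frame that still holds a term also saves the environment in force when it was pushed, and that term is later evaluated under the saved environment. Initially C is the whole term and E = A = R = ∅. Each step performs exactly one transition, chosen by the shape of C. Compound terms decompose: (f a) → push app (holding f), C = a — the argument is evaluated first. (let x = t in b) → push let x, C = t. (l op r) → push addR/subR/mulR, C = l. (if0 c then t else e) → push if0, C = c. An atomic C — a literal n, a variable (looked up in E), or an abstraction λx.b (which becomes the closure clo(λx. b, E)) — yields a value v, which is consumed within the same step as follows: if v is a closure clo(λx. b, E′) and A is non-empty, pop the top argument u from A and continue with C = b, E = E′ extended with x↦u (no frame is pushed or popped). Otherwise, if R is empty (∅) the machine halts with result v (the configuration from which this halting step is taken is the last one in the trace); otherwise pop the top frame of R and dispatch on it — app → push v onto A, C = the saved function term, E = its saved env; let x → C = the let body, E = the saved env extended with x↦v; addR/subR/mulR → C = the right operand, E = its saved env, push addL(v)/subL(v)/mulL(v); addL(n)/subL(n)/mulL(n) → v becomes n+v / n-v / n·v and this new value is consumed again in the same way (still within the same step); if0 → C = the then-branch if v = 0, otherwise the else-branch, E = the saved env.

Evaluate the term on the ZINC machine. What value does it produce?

Answer: 0

Derivation:
0. [C=((λv. ((λx. v) v)) ((λu. u) 0)) | E=∅ | A=∅ | R=∅]
1. [C=((λu. u) 0) | E=∅ | A=∅ | R=[app]]
2. [C=0 | E=∅ | A=∅ | R=[app :: app]]
3. [C=(λu. u) | E=∅ | A=[0] | R=[app]]
4. [C=u | E={u↦0} | A=∅ | R=[app]]
5. [C=(λv. ((λx. v) v)) | E=∅ | A=[0] | R=∅]
6. [C=((λx. v) v) | E={v↦0} | A=∅ | R=∅]
7. [C=v | E={v↦0} | A=∅ | R=[app]]
8. [C=(λx. v) | E={v↦0} | A=[0] | R=∅]
9. [C=v | E={x↦0, v↦0} | A=∅ | R=∅]
→ final value 0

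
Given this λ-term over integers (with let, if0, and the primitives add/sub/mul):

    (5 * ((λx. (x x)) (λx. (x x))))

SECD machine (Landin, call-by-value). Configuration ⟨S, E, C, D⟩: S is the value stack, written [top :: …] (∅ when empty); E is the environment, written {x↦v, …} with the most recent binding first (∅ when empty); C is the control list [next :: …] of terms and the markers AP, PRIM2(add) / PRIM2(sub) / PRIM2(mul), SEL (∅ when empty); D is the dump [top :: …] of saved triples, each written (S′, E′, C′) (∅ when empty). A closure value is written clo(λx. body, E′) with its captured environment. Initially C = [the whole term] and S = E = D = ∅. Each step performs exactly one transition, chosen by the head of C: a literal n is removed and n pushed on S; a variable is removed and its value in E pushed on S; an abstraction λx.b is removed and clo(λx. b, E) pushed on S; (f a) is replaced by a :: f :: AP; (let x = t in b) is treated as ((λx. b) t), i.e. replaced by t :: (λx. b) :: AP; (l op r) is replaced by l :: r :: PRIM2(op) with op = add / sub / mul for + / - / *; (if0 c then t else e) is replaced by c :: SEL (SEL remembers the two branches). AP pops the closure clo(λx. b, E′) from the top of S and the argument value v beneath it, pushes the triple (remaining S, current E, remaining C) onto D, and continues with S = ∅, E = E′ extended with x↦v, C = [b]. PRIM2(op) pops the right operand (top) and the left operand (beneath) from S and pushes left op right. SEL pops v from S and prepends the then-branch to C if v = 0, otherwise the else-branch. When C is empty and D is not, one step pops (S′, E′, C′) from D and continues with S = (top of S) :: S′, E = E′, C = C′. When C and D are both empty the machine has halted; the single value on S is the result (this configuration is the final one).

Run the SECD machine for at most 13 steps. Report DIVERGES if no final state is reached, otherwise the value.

Answer: DIVERGES (no final state within 13 steps)

Machine steps:
0. ⟨S=∅; E=∅; C=[(5 * ((λx. (x x)) (λx. (x x))))]; D=∅⟩
1. ⟨S=∅; E=∅; C=[5 :: ((λx. (x x)) (λx. (x x))) :: PRIM2(mul)]; D=∅⟩
2. ⟨S=[5]; E=∅; C=[((λx. (x x)) (λx. (x x))) :: PRIM2(mul)]; D=∅⟩
3. ⟨S=[5]; E=∅; C=[(λx. (x x)) :: (λx. (x x)) :: AP :: PRIM2(mul)]; D=∅⟩
4. ⟨S=[clo(λx. (x x), ∅) :: 5]; E=∅; C=[(λx. (x x)) :: AP :: PRIM2(mul)]; D=∅⟩
5. ⟨S=[clo(λx. (x x), ∅) :: clo(λx. (x x), ∅) :: 5]; E=∅; C=[AP :: PRIM2(mul)]; D=∅⟩
6. ⟨S=∅; E={x↦clo(λx. (x x), ∅)}; C=[(x x)]; D=[([5], ∅, [PRIM2(mul)])]⟩
7. ⟨S=∅; E={x↦clo(λx. (x x), ∅)}; C=[x :: x :: AP]; D=[([5], ∅, [PRIM2(mul)])]⟩
8. ⟨S=[clo(λx. (x x), ∅)]; E={x↦clo(λx. (x x), ∅)}; C=[x :: AP]; D=[([5], ∅, [PRIM2(mul)])]⟩
9. ⟨S=[clo(λx. (x x), ∅) :: clo(λx. (x x), ∅)]; E={x↦clo(λx. (x x), ∅)}; C=[AP]; D=[([5], ∅, [PRIM2(mul)])]⟩
10. ⟨S=∅; E={x↦clo(λx. (x x), ∅)}; C=[(x x)]; D=[(∅, {x↦clo(λx. (x x), ∅)}, ∅) :: ([5], ∅, [PRIM2(mul)])]⟩
11. ⟨S=∅; E={x↦clo(λx. (x x), ∅)}; C=[x :: x :: AP]; D=[(∅, {x↦clo(λx. (x x), ∅)}, ∅) :: ([5], ∅, [PRIM2(mul)])]⟩
12. ⟨S=[clo(λx. (x x), ∅)]; E={x↦clo(λx. (x x), ∅)}; C=[x :: AP]; D=[(∅, {x↦clo(λx. (x x), ∅)}, ∅) :: ([5], ∅, [PRIM2(mul)])]⟩
13. ⟨S=[clo(λx. (x x), ∅) :: clo(λx. (x x), ∅)]; E={x↦clo(λx. (x x), ∅)}; C=[AP]; D=[(∅, {x↦clo(λx. (x x), ∅)}, ∅) :: ([5], ∅, [PRIM2(mul)])]⟩
→ 13 transitions taken and the configuration is still not final: no result within 13 steps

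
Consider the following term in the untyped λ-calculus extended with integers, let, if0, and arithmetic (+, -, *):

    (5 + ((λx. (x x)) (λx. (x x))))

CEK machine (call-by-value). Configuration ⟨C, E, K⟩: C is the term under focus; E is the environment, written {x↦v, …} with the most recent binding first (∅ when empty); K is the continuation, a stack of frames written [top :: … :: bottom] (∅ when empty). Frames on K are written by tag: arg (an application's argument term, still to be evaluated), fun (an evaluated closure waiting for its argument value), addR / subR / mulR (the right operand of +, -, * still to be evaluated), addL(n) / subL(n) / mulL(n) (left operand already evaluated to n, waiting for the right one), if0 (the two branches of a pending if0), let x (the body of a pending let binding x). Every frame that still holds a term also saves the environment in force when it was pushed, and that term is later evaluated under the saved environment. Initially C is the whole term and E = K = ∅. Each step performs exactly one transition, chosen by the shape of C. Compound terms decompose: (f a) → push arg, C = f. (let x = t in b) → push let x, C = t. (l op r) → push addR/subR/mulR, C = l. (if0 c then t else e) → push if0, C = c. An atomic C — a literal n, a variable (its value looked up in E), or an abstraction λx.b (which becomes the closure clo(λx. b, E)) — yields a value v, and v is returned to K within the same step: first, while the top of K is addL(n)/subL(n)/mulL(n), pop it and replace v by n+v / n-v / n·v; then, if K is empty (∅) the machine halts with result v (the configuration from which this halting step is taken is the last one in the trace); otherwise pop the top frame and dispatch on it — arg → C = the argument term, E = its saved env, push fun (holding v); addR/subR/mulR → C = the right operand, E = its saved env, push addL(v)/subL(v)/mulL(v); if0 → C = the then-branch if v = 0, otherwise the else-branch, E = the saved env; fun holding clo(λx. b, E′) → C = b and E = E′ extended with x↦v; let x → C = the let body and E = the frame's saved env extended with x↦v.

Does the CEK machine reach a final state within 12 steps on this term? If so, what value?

[0] [C=(5 + ((λx. (x x)) (λx. (x x)))) | E=∅ | K=∅]
[1] [C=5 | E=∅ | K=[addR]]
[2] [C=((λx. (x x)) (λx. (x x))) | E=∅ | K=[addL(5)]]
[3] [C=(λx. (x x)) | E=∅ | K=[arg :: addL(5)]]
[4] [C=(λx. (x x)) | E=∅ | K=[fun :: addL(5)]]
[5] [C=(x x) | E={x↦clo(λx. (x x), ∅)} | K=[addL(5)]]
[6] [C=x | E={x↦clo(λx. (x x), ∅)} | K=[arg :: addL(5)]]
[7] [C=x | E={x↦clo(λx. (x x), ∅)} | K=[fun :: addL(5)]]
… configuration repeats with period 3 (steps 5–7 recur indefinitely) …

Answer: DIVERGES (no final state within 12 steps)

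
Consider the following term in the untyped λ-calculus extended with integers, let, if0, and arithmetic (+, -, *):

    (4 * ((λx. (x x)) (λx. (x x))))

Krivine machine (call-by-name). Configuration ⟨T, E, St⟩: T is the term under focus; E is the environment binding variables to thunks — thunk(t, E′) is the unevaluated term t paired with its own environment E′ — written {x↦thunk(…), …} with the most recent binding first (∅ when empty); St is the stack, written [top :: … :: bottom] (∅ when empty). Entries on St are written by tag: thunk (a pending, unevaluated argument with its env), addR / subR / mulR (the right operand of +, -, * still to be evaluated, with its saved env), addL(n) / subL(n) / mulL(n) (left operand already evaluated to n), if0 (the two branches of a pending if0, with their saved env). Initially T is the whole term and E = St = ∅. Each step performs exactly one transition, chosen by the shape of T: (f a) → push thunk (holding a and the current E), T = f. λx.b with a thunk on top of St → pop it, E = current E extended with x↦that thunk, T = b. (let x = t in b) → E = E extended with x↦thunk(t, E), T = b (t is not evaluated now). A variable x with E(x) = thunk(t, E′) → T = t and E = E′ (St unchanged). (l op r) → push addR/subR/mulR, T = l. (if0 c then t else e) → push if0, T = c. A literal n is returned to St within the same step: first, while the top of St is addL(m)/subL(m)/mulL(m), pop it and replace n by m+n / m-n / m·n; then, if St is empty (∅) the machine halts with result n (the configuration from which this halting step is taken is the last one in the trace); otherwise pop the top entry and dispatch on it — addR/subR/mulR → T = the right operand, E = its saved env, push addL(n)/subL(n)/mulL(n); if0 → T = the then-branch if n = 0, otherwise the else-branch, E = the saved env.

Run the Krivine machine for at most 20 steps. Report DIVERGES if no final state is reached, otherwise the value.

0. [T=(4 * ((λx. (x x)) (λx. (x x)))) | E=∅ | St=∅]
1. [T=4 | E=∅ | St=[mulR]]
2. [T=((λx. (x x)) (λx. (x x))) | E=∅ | St=[mulL(4)]]
3. [T=(λx. (x x)) | E=∅ | St=[thunk :: mulL(4)]]
4. [T=(x x) | E={x↦thunk((λx. (x x)), ∅)} | St=[mulL(4)]]
5. [T=x | E={x↦thunk((λx. (x x)), ∅)} | St=[thunk :: mulL(4)]]
6. [T=(λx. (x x)) | E=∅ | St=[thunk :: mulL(4)]]
7. [T=(x x) | E={x↦thunk(x, {x↦thunk((λx. (x x)), ∅)})} | St=[mulL(4)]]
8. [T=x | E={x↦thunk(x, {x↦thunk((λx. (x x)), ∅)})} | St=[thunk :: mulL(4)]]
9. [T=x | E={x↦thunk((λx. (x x)), ∅)} | St=[thunk :: mulL(4)]]
10. [T=(λx. (x x)) | E=∅ | St=[thunk :: mulL(4)]]
11. [T=(x x) | E={x↦thunk(x, {x↦thunk(x, {x↦thunk((λx. (x x)), ∅)})})} | St=[mulL(4)]]
12. [T=x | E={x↦thunk(x, {x↦thunk(x, {x↦thunk((λx. (x x)), ∅)})})} | St=[thunk :: mulL(4)]]
13. [T=x | E={x↦thunk(x, {x↦thunk((λx. (x x)), ∅)})} | St=[thunk :: mulL(4)]]
14. [T=x | E={x↦thunk((λx. (x x)), ∅)} | St=[thunk :: mulL(4)]]
15. [T=(λx. (x x)) | E=∅ | St=[thunk :: mulL(4)]]
16. [T=(x x) | E={x↦thunk(x, {x↦thunk(x, {x↦thunk(x, {x↦thunk((λx. (x x)), ∅)})})})} | St=[mulL(4)]]
17. [T=x | E={x↦thunk(x, {x↦thunk(x, {x↦thunk(x, {x↦thunk((λx. (x x)), ∅)})})})} | St=[thunk :: mulL(4)]]
18. [T=x | E={x↦thunk(x, {x↦thunk(x, {x↦thunk((λx. (x x)), ∅)})})} | St=[thunk :: mulL(4)]]
19. [T=x | E={x↦thunk(x, {x↦thunk((λx. (x x)), ∅)})} | St=[thunk :: mulL(4)]]
20. [T=x | E={x↦thunk((λx. (x x)), ∅)} | St=[thunk :: mulL(4)]]
→ 20 transitions taken and the configuration is still not final: no result within 20 steps

Answer: DIVERGES (no final state within 20 steps)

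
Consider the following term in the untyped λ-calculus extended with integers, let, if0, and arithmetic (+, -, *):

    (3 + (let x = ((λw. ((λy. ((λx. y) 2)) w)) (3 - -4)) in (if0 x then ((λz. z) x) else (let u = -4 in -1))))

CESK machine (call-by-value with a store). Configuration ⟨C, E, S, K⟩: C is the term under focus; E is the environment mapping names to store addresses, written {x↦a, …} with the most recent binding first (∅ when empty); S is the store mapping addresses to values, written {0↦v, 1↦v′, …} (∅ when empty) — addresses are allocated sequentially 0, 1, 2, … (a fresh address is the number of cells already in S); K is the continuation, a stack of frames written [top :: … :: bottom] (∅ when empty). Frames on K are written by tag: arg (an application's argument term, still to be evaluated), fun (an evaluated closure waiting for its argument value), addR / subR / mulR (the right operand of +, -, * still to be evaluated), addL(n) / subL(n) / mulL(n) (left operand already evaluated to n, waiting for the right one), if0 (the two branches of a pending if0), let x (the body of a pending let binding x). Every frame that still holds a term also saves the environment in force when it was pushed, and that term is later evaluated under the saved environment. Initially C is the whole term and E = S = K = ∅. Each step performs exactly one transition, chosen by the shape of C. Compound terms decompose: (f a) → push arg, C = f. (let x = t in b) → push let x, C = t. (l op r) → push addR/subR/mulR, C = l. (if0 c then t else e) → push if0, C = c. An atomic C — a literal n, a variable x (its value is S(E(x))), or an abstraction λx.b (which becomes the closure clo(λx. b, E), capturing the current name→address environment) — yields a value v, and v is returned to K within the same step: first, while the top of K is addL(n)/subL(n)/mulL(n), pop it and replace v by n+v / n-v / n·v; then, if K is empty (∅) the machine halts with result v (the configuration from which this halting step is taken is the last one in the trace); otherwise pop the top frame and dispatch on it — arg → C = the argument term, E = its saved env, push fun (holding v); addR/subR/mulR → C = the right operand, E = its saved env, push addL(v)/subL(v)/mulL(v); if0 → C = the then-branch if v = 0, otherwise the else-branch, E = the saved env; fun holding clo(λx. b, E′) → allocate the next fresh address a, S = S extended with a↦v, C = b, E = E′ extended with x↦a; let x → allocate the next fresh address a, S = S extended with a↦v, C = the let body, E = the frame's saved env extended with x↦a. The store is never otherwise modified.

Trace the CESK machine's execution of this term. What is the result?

step 0: [C=(3 + (let x = ((λw. ((λy. ((λx. y) 2)) w)) (3 - -4)) in (if0 x then ((λz. z) x) else (let u = -4 in -1)))) | E=∅ | S=∅ | K=∅]
step 1: [C=3 | E=∅ | S=∅ | K=[addR]]
step 2: [C=(let x = ((λw. ((λy. ((λx. y) 2)) w)) (3 - -4)) in (if0 x then ((λz. z) x) else (let u = -4 in -1))) | E=∅ | S=∅ | K=[addL(3)]]
step 3: [C=((λw. ((λy. ((λx. y) 2)) w)) (3 - -4)) | E=∅ | S=∅ | K=[let x :: addL(3)]]
step 4: [C=(λw. ((λy. ((λx. y) 2)) w)) | E=∅ | S=∅ | K=[arg :: let x :: addL(3)]]
step 5: [C=(3 - -4) | E=∅ | S=∅ | K=[fun :: let x :: addL(3)]]
step 6: [C=3 | E=∅ | S=∅ | K=[subR :: fun :: let x :: addL(3)]]
step 7: [C=-4 | E=∅ | S=∅ | K=[subL(3) :: fun :: let x :: addL(3)]]
step 8: [C=((λy. ((λx. y) 2)) w) | E={w↦0} | S={0↦7} | K=[let x :: addL(3)]]
step 9: [C=(λy. ((λx. y) 2)) | E={w↦0} | S={0↦7} | K=[arg :: let x :: addL(3)]]
step 10: [C=w | E={w↦0} | S={0↦7} | K=[fun :: let x :: addL(3)]]
step 11: [C=((λx. y) 2) | E={y↦1, w↦0} | S={0↦7, 1↦7} | K=[let x :: addL(3)]]
step 12: [C=(λx. y) | E={y↦1, w↦0} | S={0↦7, 1↦7} | K=[arg :: let x :: addL(3)]]
step 13: [C=2 | E={y↦1, w↦0} | S={0↦7, 1↦7} | K=[fun :: let x :: addL(3)]]
step 14: [C=y | E={x↦2, y↦1, w↦0} | S={0↦7, 1↦7, 2↦2} | K=[let x :: addL(3)]]
step 15: [C=(if0 x then ((λz. z) x) else (let u = -4 in -1)) | E={x↦3} | S={0↦7, 1↦7, 2↦2, 3↦7} | K=[addL(3)]]
step 16: [C=x | E={x↦3} | S={0↦7, 1↦7, 2↦2, 3↦7} | K=[if0 :: addL(3)]]
step 17: [C=(let u = -4 in -1) | E={x↦3} | S={0↦7, 1↦7, 2↦2, 3↦7} | K=[addL(3)]]
step 18: [C=-4 | E={x↦3} | S={0↦7, 1↦7, 2↦2, 3↦7} | K=[let u :: addL(3)]]
step 19: [C=-1 | E={u↦4, x↦3} | S={0↦7, 1↦7, 2↦2, 3↦7, 4↦-4} | K=[addL(3)]]
→ final value 2

Answer: 2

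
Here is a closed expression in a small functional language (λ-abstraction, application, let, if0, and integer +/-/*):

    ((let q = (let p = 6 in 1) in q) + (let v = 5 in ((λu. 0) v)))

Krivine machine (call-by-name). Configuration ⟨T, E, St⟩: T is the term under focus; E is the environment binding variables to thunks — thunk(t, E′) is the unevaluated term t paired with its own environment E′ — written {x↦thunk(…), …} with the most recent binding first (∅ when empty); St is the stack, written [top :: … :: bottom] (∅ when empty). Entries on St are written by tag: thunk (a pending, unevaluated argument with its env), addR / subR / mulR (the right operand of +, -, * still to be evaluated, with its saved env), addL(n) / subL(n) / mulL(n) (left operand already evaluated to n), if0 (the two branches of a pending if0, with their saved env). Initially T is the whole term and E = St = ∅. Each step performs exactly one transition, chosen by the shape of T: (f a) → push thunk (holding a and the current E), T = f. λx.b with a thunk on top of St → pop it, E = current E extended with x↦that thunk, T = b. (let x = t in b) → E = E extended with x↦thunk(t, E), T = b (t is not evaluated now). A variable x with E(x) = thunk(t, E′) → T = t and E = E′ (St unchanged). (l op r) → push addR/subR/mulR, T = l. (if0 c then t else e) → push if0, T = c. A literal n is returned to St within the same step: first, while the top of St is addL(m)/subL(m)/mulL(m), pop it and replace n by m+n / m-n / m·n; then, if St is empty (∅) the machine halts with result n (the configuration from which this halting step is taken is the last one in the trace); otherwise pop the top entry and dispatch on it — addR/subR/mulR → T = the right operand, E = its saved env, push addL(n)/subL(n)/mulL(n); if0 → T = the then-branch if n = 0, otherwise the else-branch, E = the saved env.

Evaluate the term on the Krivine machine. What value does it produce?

Answer: 1

Execution trace:
t=0: <T=((let q = (let p = 6 in 1) in q) + (let v = 5 in ((λu. 0) v))), E=∅, St=∅>
t=1: <T=(let q = (let p = 6 in 1) in q), E=∅, St=[addR]>
t=2: <T=q, E={q↦thunk((let p = 6 in 1), ∅)}, St=[addR]>
t=3: <T=(let p = 6 in 1), E=∅, St=[addR]>
t=4: <T=1, E={p↦thunk(6, ∅)}, St=[addR]>
t=5: <T=(let v = 5 in ((λu. 0) v)), E=∅, St=[addL(1)]>
t=6: <T=((λu. 0) v), E={v↦thunk(5, ∅)}, St=[addL(1)]>
t=7: <T=(λu. 0), E={v↦thunk(5, ∅)}, St=[thunk :: addL(1)]>
t=8: <T=0, E={u↦thunk(v, {v↦thunk(5, ∅)}), v↦thunk(5, ∅)}, St=[addL(1)]>
→ final value 1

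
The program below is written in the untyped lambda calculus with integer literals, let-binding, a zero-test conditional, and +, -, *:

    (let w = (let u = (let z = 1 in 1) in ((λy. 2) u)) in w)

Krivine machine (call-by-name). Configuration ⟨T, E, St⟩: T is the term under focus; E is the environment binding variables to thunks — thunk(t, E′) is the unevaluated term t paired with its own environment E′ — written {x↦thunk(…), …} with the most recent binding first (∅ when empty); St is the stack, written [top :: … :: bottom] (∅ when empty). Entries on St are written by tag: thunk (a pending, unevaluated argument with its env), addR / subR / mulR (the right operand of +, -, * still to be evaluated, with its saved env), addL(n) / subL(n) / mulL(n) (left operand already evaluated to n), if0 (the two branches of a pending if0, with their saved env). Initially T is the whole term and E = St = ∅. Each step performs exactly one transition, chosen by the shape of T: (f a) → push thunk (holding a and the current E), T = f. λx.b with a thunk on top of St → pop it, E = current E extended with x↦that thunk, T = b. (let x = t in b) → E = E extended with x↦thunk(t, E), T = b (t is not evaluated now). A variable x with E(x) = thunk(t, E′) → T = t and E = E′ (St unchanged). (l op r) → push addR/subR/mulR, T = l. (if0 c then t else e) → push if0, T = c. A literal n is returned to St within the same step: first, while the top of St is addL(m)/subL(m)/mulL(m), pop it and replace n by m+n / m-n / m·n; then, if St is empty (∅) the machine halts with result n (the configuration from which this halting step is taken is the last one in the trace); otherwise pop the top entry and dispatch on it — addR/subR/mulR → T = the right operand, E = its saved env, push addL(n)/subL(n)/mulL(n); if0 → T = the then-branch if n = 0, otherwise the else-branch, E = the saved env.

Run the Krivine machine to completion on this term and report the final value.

Answer: 2

Execution trace:
step 0: <T=(let w = (let u = (let z = 1 in 1) in ((λy. 2) u)) in w), E=∅, St=∅>
step 1: <T=w, E={w↦thunk((let u = (let z = 1 in 1) in ((λy. 2) u)), ∅)}, St=∅>
step 2: <T=(let u = (let z = 1 in 1) in ((λy. 2) u)), E=∅, St=∅>
step 3: <T=((λy. 2) u), E={u↦thunk((let z = 1 in 1), ∅)}, St=∅>
step 4: <T=(λy. 2), E={u↦thunk((let z = 1 in 1), ∅)}, St=[thunk]>
step 5: <T=2, E={y↦thunk(u, {u↦thunk((let z = 1 in 1), ∅)}), u↦thunk((let z = 1 in 1), ∅)}, St=∅>
→ final value 2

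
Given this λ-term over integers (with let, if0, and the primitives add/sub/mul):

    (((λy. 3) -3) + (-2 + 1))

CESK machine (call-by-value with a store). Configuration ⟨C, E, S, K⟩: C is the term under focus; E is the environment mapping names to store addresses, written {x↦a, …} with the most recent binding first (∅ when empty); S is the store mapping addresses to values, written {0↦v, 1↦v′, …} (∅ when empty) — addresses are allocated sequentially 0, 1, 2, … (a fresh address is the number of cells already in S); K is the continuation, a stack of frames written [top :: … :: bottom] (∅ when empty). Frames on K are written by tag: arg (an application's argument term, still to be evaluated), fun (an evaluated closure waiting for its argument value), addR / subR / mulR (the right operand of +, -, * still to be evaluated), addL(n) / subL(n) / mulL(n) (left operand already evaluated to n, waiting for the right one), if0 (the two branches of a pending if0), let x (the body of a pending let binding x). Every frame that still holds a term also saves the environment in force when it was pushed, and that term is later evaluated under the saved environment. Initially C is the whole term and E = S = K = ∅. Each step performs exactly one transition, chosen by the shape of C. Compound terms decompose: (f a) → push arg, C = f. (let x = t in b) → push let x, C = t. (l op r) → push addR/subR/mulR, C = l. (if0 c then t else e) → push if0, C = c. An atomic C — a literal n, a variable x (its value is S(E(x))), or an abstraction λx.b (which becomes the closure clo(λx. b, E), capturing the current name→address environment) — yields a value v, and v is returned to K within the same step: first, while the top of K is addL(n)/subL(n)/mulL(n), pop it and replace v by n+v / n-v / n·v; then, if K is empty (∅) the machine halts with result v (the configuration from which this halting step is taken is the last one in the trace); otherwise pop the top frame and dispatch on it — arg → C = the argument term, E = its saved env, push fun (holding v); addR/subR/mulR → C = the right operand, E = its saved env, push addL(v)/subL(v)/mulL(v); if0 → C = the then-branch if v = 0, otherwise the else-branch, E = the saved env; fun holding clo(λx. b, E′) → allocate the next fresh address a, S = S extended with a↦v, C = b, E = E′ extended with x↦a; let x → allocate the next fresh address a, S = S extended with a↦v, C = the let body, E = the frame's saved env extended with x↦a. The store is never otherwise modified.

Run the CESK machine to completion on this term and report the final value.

[0] [C=(((λy. 3) -3) + (-2 + 1)) | E=∅ | S=∅ | K=∅]
[1] [C=((λy. 3) -3) | E=∅ | S=∅ | K=[addR]]
[2] [C=(λy. 3) | E=∅ | S=∅ | K=[arg :: addR]]
[3] [C=-3 | E=∅ | S=∅ | K=[fun :: addR]]
[4] [C=3 | E={y↦0} | S={0↦-3} | K=[addR]]
[5] [C=(-2 + 1) | E=∅ | S={0↦-3} | K=[addL(3)]]
[6] [C=-2 | E=∅ | S={0↦-3} | K=[addR :: addL(3)]]
[7] [C=1 | E=∅ | S={0↦-3} | K=[addL(-2) :: addL(3)]]
→ final value 2

Answer: 2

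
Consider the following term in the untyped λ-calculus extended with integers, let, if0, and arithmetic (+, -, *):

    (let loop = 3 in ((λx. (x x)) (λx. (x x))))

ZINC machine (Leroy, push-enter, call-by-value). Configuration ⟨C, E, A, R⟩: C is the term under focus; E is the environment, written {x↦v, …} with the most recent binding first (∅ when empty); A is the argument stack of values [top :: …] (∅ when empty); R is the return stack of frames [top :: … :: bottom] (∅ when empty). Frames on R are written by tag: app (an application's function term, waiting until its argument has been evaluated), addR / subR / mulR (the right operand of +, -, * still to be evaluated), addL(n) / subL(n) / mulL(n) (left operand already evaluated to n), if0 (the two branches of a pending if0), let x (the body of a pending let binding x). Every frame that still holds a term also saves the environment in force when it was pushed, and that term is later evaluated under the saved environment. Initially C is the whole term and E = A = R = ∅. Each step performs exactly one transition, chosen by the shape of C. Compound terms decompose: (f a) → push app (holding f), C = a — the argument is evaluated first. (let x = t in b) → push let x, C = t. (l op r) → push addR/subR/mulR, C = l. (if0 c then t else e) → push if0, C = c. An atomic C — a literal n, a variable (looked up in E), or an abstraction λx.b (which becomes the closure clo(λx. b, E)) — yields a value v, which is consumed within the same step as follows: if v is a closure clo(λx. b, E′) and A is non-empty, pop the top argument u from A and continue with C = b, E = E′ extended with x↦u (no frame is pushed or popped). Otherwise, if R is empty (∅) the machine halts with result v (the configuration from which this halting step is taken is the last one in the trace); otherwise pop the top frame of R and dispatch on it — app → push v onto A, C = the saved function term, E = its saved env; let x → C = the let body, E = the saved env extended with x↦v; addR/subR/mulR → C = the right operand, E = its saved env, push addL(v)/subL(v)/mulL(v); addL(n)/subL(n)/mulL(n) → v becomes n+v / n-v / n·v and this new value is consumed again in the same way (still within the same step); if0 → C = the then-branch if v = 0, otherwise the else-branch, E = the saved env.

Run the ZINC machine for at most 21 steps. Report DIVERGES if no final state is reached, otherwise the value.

Answer: DIVERGES (no final state within 21 steps)

Machine steps:
[0] [C=(let loop = 3 in ((λx. (x x)) (λx. (x x)))) | E=∅ | A=∅ | R=∅]
[1] [C=3 | E=∅ | A=∅ | R=[let loop]]
[2] [C=((λx. (x x)) (λx. (x x))) | E={loop↦3} | A=∅ | R=∅]
[3] [C=(λx. (x x)) | E={loop↦3} | A=∅ | R=[app]]
[4] [C=(λx. (x x)) | E={loop↦3} | A=[clo(λx. (x x), {loop↦3})] | R=∅]
[5] [C=(x x) | E={x↦clo(λx. (x x), {loop↦3}), loop↦3} | A=∅ | R=∅]
[6] [C=x | E={x↦clo(λx. (x x), {loop↦3}), loop↦3} | A=∅ | R=[app]]
[7] [C=x | E={x↦clo(λx. (x x), {loop↦3}), loop↦3} | A=[clo(λx. (x x), {loop↦3})] | R=∅]
… configuration repeats with period 3 (steps 5–7 recur indefinitely) …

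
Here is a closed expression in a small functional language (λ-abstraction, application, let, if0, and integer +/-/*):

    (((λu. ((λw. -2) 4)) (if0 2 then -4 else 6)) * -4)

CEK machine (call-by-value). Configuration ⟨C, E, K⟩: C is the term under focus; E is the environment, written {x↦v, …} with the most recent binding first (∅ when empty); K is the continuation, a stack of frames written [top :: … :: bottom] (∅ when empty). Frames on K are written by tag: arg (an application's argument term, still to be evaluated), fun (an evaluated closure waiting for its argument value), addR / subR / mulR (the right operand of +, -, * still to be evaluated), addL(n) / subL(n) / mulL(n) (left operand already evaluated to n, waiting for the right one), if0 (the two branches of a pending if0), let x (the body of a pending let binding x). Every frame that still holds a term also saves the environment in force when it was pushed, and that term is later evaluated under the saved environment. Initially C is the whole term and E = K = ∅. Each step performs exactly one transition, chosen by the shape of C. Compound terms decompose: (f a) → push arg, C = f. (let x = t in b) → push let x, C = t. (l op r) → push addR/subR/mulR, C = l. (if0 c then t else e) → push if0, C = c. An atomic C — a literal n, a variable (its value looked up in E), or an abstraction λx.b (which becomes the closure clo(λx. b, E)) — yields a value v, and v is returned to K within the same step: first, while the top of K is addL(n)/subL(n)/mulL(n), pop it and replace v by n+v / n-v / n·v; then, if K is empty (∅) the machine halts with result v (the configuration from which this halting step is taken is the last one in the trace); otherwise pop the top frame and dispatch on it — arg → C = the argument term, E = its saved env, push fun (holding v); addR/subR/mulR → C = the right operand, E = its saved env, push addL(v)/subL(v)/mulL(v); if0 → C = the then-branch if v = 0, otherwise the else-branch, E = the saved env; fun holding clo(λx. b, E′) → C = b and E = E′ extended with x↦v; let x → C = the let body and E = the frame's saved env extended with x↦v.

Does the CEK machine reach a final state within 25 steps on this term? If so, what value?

0. <C=(((λu. ((λw. -2) 4)) (if0 2 then -4 else 6)) * -4), E=∅, K=∅>
1. <C=((λu. ((λw. -2) 4)) (if0 2 then -4 else 6)), E=∅, K=[mulR]>
2. <C=(λu. ((λw. -2) 4)), E=∅, K=[arg :: mulR]>
3. <C=(if0 2 then -4 else 6), E=∅, K=[fun :: mulR]>
4. <C=2, E=∅, K=[if0 :: fun :: mulR]>
5. <C=6, E=∅, K=[fun :: mulR]>
6. <C=((λw. -2) 4), E={u↦6}, K=[mulR]>
7. <C=(λw. -2), E={u↦6}, K=[arg :: mulR]>
8. <C=4, E={u↦6}, K=[fun :: mulR]>
9. <C=-2, E={w↦4, u↦6}, K=[mulR]>
10. <C=-4, E=∅, K=[mulL(-2)]>
→ final value 8

Answer: 8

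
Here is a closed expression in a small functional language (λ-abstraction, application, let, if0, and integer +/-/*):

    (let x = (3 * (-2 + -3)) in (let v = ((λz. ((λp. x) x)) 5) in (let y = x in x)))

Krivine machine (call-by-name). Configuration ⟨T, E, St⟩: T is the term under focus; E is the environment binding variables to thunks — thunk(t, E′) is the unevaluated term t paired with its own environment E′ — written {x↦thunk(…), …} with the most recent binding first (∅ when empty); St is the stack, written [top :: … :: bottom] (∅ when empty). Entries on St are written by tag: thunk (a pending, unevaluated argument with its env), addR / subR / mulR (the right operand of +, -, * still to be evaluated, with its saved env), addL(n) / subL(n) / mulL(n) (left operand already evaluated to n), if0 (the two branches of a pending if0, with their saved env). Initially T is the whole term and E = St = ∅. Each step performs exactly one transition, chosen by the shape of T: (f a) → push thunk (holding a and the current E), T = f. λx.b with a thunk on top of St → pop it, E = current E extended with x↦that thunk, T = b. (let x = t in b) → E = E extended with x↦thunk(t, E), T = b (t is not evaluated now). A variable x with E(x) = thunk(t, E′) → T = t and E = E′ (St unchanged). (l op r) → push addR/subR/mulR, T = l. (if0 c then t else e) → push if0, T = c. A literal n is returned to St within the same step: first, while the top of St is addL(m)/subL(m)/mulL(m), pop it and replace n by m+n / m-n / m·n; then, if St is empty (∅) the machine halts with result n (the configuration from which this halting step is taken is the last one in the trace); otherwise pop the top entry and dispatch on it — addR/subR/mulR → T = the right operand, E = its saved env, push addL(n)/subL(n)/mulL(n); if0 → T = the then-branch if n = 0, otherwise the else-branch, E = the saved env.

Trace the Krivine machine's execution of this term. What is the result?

[0] [T=(let x = (3 * (-2 + -3)) in (let v = ((λz. ((λp. x) x)) 5) in (let y = x in x))) | E=∅ | St=∅]
[1] [T=(let v = ((λz. ((λp. x) x)) 5) in (let y = x in x)) | E={x↦thunk((3 * (-2 + -3)), ∅)} | St=∅]
[2] [T=(let y = x in x) | E={v↦thunk(((λz. ((λp. x) x)) 5), {x↦thunk((3 * (-2 + -3)), ∅)}), x↦thunk((3 * (-2 + -3)), ∅)} | St=∅]
[3] [T=x | E={y↦thunk(x, {v↦thunk(((λz. ((λp. x) x)) 5), {x↦thunk((3 * (-2 + -3)), ∅)}), x↦thunk((3 * (-2 + -3)), ∅)}), v↦thunk(((λz. ((λp. x) x)) 5), {x↦thunk((3 * (-2 + -3)), ∅)}), x↦thunk((3 * (-2 + -3)), ∅)} | St=∅]
[4] [T=(3 * (-2 + -3)) | E=∅ | St=∅]
[5] [T=3 | E=∅ | St=[mulR]]
[6] [T=(-2 + -3) | E=∅ | St=[mulL(3)]]
[7] [T=-2 | E=∅ | St=[addR :: mulL(3)]]
[8] [T=-3 | E=∅ | St=[addL(-2) :: mulL(3)]]
→ final value -15

Answer: -15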